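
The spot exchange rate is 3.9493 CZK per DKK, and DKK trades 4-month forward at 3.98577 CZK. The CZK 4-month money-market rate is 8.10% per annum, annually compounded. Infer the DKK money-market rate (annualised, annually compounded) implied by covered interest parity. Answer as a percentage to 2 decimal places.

5.16%

T = 4/12 years.
By CIP, F/S equals the CZK-to-DKK growth ratio: 3.98577/3.9493 = 1.0092345.
CZK growth factor: (1 + 0.0810)^(4/12) = 1.0263021.
That pins the DKK growth at 1.0169114.
Annualise: 1.0169114^(12/4) − 1 = 0.051597 = 5.16%.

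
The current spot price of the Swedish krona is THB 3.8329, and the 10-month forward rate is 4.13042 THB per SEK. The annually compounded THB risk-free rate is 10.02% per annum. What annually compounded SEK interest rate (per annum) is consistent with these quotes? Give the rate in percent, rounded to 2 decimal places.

0.58%

T = 10/12 years.
F/S = 4.13042/3.8329 = 1.0776227 = (growth of THB) / (growth of SEK).
THB growth factor: (1 + 0.1002)^(10/12) = 1.0828286.
That pins the SEK growth at 1.0048309.
r = 1.0048309^(12/10) − 1 = 0.005800 → 0.58%.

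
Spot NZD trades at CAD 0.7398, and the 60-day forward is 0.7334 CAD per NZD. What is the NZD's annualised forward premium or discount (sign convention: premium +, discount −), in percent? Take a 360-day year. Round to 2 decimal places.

T = 60/360 years.
Period premium: (0.7334 − 0.7398)/0.7398 = -0.0086510.
×(1/T) gives -5.19% p.a.

-5.19%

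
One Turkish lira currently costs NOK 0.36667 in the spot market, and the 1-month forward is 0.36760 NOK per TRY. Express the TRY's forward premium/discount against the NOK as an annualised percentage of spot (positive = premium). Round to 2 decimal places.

+3.04%

T = 1/12 years.
(F − S)/S = (0.36760 − 0.36667)/0.36667 = 0.0025363.
Annualise by dividing by T: 0.0025363 / (1/12) = 0.030436 → 3.04%.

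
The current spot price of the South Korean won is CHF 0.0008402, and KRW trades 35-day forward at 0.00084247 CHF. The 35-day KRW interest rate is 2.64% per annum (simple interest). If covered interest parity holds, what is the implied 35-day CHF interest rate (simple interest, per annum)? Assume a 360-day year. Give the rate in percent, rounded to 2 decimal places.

5.43%

T = 35/360 years.
By CIP, F/S equals the CHF-to-KRW growth ratio: 0.00084247/0.0008402 = 1.0027017.
KRW growth factor: 1 + 0.0264×35/360 = 1.0025667.
Hence g_CHF = 1.0052753.
(1.0052753 − 1)/T = 0.054260, i.e. 5.43%.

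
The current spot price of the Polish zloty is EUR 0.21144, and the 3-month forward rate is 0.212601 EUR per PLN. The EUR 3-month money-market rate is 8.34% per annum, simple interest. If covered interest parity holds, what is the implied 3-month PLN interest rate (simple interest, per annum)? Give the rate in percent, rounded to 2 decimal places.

6.11%

T = 3/12 years.
By CIP, F/S equals the EUR-to-PLN growth ratio: 0.212601/0.21144 = 1.0054909.
The EUR side grows by 1 + 0.0834×3/12 = 1.020850.
So the PLN growth factor = 1.0152752.
(1.0152752 − 1)/T = 0.061101, i.e. 6.11%.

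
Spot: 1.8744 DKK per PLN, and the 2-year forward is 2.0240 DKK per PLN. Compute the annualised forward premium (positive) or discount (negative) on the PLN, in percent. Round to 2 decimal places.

+3.99%

T = 2 years.
PLN trades forward at +7.98122% vs spot over the period.
Per annum: 0.0798122 / 2 = 0.039906 = 3.99%.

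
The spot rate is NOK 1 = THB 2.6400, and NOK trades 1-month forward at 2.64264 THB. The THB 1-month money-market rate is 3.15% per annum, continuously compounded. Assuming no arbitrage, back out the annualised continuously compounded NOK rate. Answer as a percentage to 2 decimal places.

1.95%

T = 1/12 years.
F/S = 2.64264/2.64 = 1.0010000 = (growth of THB) / (growth of NOK).
The THB side grows by e^(0.0315×1/12) = 1.0026284.
That pins the NOK growth at 1.0016268.
Take logs: ln 1.0016268 / (1/12) = 0.019506, so 1.95%.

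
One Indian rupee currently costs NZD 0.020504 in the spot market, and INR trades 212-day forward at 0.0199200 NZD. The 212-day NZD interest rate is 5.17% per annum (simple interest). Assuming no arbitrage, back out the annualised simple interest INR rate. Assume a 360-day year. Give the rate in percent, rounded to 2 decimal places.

T = 212/360 years.
CIP gives F = S · g_NZD/g_INR, so g_NZD/g_INR = 0.01992/0.020504 = 0.9715178.
NZD growth factor: 1 + 0.0517×212/360 = 1.0304456.
That pins the INR growth at 1.0606554.
r = (1.0606554 − 1)/(212/360) = 0.103000 → 10.30%.

10.30%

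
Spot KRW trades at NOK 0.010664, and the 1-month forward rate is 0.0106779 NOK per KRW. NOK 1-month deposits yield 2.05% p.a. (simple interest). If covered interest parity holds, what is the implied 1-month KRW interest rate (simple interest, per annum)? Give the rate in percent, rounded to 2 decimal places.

T = 1/12 years.
CIP gives F = S · g_NOK/g_KRW, so g_NOK/g_KRW = 0.0106779/0.010664 = 1.0013035.
The NOK side grows by 1 + 0.0205×1/12 = 1.0017083.
So the KRW growth factor = 1.0004043.
(1.0004043 − 1)/T = 0.004852, i.e. 0.49%.

0.49%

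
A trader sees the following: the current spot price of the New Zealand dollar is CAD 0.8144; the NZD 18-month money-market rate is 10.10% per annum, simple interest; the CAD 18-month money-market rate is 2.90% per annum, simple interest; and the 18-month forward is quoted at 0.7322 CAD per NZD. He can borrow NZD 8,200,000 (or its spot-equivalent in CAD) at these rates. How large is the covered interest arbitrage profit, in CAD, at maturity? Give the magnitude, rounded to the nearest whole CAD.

CAD 54,924

T = 18/12 years.
Keep in NZD, deliver into the forward: 8,200,000·1.151500·0.7322 = CAD 6,913,652.06.
Swap to CAD now, deposit: 8,200,000·0.8144·1.043500 = CAD 6,968,576.48.
The quoted forward undervalues NZD, so borrow NZD, convert to CAD at spot, deposit the CAD at 2.90%, and buy NZD forward at 0.7322 to cover the loan.
Arbitrage profit = |6,913,652.06 − 6,968,576.48| = CAD 54,924.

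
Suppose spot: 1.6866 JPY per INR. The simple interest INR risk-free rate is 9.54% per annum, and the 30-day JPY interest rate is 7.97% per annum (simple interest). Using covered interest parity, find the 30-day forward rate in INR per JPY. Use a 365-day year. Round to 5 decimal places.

0.59367

T = 30/365 years.
JPY accumulates by 1 + 0.0797×30/365 = 1.0065507.
INR accumulates by 1 + 0.0954×30/365 = 1.0078411.
So F = 1.6866 × 1.0065507 / 1.0078411 = 1.684441 (JPY/INR).
Quoted the other way: 1/1.684441 = 0.59367 INR per JPY.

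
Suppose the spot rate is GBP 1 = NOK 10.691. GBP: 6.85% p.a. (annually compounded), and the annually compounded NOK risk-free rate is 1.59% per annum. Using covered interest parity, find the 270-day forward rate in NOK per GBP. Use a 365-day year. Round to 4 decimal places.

10.2991

T = 270/365 years.
NOK accumulates by (1 + 0.0159)^(270/365) = 1.01173747.
GBP accumulates by (1 + 0.0685)^(270/365) = 1.05023205.
Forward (NOK per GBP) = 10.691 × 1.01173747 / 1.05023205 = 10.299138.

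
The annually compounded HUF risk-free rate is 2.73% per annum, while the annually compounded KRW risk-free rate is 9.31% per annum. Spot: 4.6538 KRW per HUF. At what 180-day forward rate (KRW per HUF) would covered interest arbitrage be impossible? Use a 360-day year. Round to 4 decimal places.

T = 180/360 years.
Growth of 1 KRW over T: (1 + 0.0931)^(180/360) = 1.0455142.
Growth of 1 HUF over T: (1 + 0.0273)^(180/360) = 1.0135581.
So F = 4.6538 × 1.0455142 / 1.0135581 = 4.800528 (KRW/HUF).

4.8005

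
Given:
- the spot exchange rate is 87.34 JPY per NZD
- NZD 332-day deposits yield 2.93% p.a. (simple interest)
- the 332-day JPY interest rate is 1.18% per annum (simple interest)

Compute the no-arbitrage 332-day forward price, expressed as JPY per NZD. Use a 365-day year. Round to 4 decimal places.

T = 332/365 years.
Growth of 1 JPY over T: 1 + 0.0118×332/365 = 1.01073315.
NZD growth factor: 1 + 0.0293×332/365 = 1.02665096.
CIP: F = S · (grow JPY)/(grow NZD) = 87.34 × 1.01073315/1.02665096 = 85.985828 JPY per NZD.

85.9858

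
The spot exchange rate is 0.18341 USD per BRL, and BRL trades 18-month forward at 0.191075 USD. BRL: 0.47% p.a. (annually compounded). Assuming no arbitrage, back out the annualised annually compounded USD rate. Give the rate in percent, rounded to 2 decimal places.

3.25%

T = 18/12 years.
F/S = 0.191075/0.18341 = 1.0417916 = (growth of USD) / (growth of BRL).
The BRL side grows by (1 + 0.0047)^(18/12) = 1.0070583.
So the USD growth factor = 1.0491449.
r = 1.0491449^(12/18) − 1 = 0.032501 → 3.25%.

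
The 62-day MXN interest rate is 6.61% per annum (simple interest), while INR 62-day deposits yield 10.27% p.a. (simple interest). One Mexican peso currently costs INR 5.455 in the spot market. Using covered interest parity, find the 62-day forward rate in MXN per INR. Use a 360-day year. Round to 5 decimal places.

0.18218

T = 62/360 years.
INR growth factor: 1 + 0.1027×62/360 = 1.0176872.
MXN growth factor: 1 + 0.0661×62/360 = 1.0113839.
Forward (INR per MXN) = 5.455 × 1.0176872 / 1.0113839 = 5.488997.
Invert for MXN per INR: 1 / 5.488997 = 0.18218.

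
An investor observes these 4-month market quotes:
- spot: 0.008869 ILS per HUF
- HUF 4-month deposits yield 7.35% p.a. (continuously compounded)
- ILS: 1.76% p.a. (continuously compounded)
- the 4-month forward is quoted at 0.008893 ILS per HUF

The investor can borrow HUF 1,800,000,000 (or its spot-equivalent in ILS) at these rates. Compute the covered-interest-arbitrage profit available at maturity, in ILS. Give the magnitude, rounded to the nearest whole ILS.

T = 4/12 years.
Invest the HUF and cover forward: 1,800,000,000 × 1.0248025911 × 0.008893 = ILS 16,404,425.00.
Convert at spot and invest in ILS: 1,800,000,000 × 0.008869 × 1.0058839093 = ILS 16,058,131.90.
The quoted forward overvalues HUF, so borrow ILS, buy HUF at spot, deposit the HUF at 7.35%, and sell the proceeds forward at 0.008893.
The gap between the two covered legs is ILS 346,293.

ILS 346,293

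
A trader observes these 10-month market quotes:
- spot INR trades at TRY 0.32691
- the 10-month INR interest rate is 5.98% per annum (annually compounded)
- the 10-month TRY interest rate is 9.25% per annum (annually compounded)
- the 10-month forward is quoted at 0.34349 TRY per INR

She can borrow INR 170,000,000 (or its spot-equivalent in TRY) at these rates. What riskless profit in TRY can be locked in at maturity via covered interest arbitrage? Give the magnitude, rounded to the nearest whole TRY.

TRY 1,462,365

T = 10/12 years.
Route A — deposit INR, sell forward: 170,000,000 × 1.0495905922 × 0.34349 = TRY 61,289,058.33.
Route B — convert at spot, deposit TRY: 170,000,000 × 0.32691 × 1.0765095115 = TRY 59,826,693.15.
The quoted forward overvalues INR, so borrow TRY, buy INR at spot, deposit the INR at 5.98%, and sell the proceeds forward at 0.34349.
Profit = 61,289,058.33 − 59,826,693.15 = TRY 1,462,365.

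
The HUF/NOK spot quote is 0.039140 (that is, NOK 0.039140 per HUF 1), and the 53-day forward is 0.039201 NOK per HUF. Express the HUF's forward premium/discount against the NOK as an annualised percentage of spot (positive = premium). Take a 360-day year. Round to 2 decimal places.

T = 53/360 years.
Period premium: (0.039201 − 0.03914)/0.03914 = 0.0015585.
×(1/T) gives 1.06% p.a.

+1.06%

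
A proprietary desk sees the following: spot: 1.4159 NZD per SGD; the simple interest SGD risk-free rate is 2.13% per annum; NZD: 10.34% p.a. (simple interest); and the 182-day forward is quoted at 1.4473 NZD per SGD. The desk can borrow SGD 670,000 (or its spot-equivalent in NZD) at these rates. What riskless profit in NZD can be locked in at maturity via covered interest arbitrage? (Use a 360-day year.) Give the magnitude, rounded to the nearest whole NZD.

T = 182/360 years.
Invest the SGD and cover forward: 670,000 × 1.01076833 × 1.4473 = NZD 980,132.95.
Convert at spot and invest in NZD: 670,000 × 1.4159 × 1.05227444 = NZD 998,243.30.
The quoted forward undervalues SGD, so borrow SGD, convert to NZD at spot, deposit the NZD at 10.34%, and buy SGD forward at 1.4473 to cover the loan.
The gap between the two covered legs is NZD 18,110.

NZD 18,110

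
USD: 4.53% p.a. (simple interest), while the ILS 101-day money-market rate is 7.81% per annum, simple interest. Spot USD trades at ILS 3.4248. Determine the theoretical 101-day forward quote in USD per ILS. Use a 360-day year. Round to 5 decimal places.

0.28936

T = 101/360 years.
ILS accumulates by 1 + 0.0781×101/360 = 1.0219114.
USD accumulates by 1 + 0.0453×101/360 = 1.0127092.
CIP: F = S · (grow ILS)/(grow USD) = 3.4248 × 1.0219114/1.0127092 = 3.455920 ILS per USD.
Invert for USD per ILS: 1 / 3.455920 = 0.28936.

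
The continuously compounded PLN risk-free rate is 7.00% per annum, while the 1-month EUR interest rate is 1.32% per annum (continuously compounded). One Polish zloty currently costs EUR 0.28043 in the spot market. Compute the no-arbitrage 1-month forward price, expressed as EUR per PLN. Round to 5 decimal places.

T = 1/12 years.
EUR accumulates by e^(0.0132×1/12) = 1.0011006.
PLN accumulates by e^(0.0700×1/12) = 1.0058504.
Forward (EUR per PLN) = 0.28043 × 1.0011006 / 1.0058504 = 0.2791058.

0.27911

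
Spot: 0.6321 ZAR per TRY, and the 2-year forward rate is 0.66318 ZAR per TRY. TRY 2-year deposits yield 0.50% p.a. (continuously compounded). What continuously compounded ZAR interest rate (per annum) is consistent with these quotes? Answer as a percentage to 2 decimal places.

T = 2 years.
CIP gives F = S · g_ZAR/g_TRY, so g_ZAR/g_TRY = 0.66318/0.6321 = 1.0491694.
TRY growth factor: e^(0.0050×2) = 1.0100502.
So the ZAR growth factor = 1.0597138.
Take logs: ln 1.0597138 / 2 = 0.028999, so 2.90%.

2.90%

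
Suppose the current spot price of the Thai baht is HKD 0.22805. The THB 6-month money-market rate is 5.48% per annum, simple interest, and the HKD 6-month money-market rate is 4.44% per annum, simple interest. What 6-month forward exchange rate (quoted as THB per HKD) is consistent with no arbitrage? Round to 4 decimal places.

T = 6/12 years.
Growth of 1 HKD over T: 1 + 0.0444×6/12 = 1.022200.
THB growth factor: 1 + 0.0548×6/12 = 1.027400.
So F = 0.22805 × 1.022200 / 1.027400 = 0.2268958 (HKD/THB).
Quoted the other way: 1/0.2268958 = 4.4073 THB per HKD.

4.4073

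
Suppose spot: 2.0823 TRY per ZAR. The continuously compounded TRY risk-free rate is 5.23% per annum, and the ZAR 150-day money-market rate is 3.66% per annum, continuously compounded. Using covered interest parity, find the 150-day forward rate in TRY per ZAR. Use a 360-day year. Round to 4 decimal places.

2.0960

T = 150/360 years.
TRY growth factor: e^(0.0523×150/360) = 1.0220308.
Growth of 1 ZAR over T: e^(0.0366×150/360) = 1.0153669.
So F = 2.0823 × 1.0220308 / 1.0153669 = 2.095966 (TRY/ZAR).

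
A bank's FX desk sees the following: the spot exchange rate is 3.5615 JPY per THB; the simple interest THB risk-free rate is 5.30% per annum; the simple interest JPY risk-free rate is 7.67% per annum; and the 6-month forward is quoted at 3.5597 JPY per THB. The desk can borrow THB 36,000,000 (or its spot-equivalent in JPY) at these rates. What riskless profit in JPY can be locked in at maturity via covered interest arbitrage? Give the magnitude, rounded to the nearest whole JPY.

JPY 1,585,853

T = 6/12 years.
Route A — deposit THB, sell forward: 36,000,000 × 1.026500 × 3.5597 = JPY 131,545,153.80.
Route B — convert at spot, deposit JPY: 36,000,000 × 3.5615 × 1.038350 = JPY 133,131,006.90.
The quoted forward undervalues THB, so borrow THB, convert to JPY at spot, deposit the JPY at 7.67%, and buy THB forward at 3.5597 to cover the loan.
Arbitrage profit = |131,545,153.80 − 133,131,006.90| = JPY 1,585,853.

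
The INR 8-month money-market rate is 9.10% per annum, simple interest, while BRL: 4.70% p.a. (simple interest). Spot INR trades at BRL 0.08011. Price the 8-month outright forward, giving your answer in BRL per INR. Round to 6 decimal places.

0.077895

T = 8/12 years.
BRL growth factor: 1 + 0.0470×8/12 = 1.0313333.
INR accumulates by 1 + 0.0910×8/12 = 1.0606667.
Forward (BRL per INR) = 0.08011 × 1.0313333 / 1.0606667 = 0.07789451.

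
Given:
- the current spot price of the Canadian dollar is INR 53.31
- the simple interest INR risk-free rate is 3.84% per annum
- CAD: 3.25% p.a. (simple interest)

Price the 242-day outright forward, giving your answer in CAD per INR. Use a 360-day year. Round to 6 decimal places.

T = 242/360 years.
INR accumulates by 1 + 0.0384×242/360 = 1.0258133.
CAD accumulates by 1 + 0.0325×242/360 = 1.0218472.
So F = 53.31 × 1.0258133 / 1.0218472 = 53.51691 (INR/CAD).
Invert for CAD per INR: 1 / 53.51691 = 0.018686.

0.018686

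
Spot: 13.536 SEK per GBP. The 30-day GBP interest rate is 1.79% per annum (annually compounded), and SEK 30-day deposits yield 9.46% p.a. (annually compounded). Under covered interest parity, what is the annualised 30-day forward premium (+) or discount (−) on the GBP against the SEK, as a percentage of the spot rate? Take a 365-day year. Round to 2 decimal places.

+7.29%

T = 30/365 years.
No-arbitrage forward: 13.536 × 1.0074569 / 1.0014593 = 13.617065 SEK/GBP.
(F − S)/S ÷ T = (13.617065 − 13.536)/13.536/(30/365) = 0.072864 → 7.29%.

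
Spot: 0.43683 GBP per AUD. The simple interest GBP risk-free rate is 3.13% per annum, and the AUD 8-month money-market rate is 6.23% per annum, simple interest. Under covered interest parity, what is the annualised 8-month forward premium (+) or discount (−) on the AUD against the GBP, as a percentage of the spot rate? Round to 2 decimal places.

-2.98%

T = 8/12 years.
CIP forward (GBP per AUD) = 0.43683 × 1.0208667/1.0415333 = 0.42816221.
(F − S)/S ÷ T = (0.42816221 − 0.43683)/0.43683/(8/12) = -0.029764 → -2.98%.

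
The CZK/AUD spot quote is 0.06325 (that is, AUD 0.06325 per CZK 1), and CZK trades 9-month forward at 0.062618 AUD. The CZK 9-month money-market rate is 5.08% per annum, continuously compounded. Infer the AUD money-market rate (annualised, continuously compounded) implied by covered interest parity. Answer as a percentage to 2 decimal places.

3.74%

T = 9/12 years.
By CIP, F/S equals the AUD-to-CZK growth ratio: 0.062618/0.06325 = 0.9900079.
CZK growth factor: e^(0.0508×9/12) = 1.0388351.
Hence g_AUD = 1.028455.
r = ln(1.028455)/(9/12) = 0.037410 → 3.74%.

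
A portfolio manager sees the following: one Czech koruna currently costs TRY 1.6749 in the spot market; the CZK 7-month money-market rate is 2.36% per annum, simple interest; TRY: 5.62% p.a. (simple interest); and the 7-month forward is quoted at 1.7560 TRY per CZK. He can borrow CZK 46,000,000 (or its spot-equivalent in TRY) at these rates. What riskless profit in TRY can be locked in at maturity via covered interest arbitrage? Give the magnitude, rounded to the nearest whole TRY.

TRY 2,316,811

T = 7/12 years.
Route A — deposit CZK, sell forward: 46,000,000 × 1.0137666667 × 1.7560 = TRY 81,888,016.27.
Route B — convert at spot, deposit TRY: 46,000,000 × 1.6749 × 1.0327833333 = TRY 79,571,205.03.
The quoted forward overvalues CZK, so borrow TRY, buy CZK at spot, deposit the CZK at 2.36%, and sell the proceeds forward at 1.7560.
The gap between the two covered legs is TRY 2,316,811.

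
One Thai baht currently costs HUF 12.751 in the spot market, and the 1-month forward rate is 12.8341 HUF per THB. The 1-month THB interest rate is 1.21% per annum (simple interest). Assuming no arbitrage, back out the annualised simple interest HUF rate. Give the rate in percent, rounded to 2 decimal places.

9.04%

T = 1/12 years.
CIP gives F = S · g_HUF/g_THB, so g_HUF/g_THB = 12.8341/12.751 = 1.0065171.
The THB side grows by 1 + 0.0121×1/12 = 1.0010083.
So the HUF growth factor = 1.007532.
r = (1.007532 − 1)/(1/12) = 0.090384 → 9.04%.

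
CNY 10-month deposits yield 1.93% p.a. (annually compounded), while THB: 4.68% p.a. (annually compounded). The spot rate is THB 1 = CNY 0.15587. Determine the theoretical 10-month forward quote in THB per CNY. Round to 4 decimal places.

6.5595

T = 10/12 years.
CNY accumulates by (1 + 0.0193)^(10/12) = 1.0160577.
THB growth factor: (1 + 0.0468)^(10/12) = 1.0388506.
CIP: F = S · (grow CNY)/(grow THB) = 0.15587 × 1.0160577/1.0388506 = 0.1524501 CNY per THB.
Invert for THB per CNY: 1 / 0.1524501 = 6.5595.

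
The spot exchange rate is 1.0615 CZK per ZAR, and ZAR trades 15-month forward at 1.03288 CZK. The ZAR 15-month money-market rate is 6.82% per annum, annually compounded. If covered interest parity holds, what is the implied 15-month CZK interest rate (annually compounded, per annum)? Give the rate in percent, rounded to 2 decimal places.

T = 15/12 years.
CIP gives F = S · g_CZK/g_ZAR, so g_CZK/g_ZAR = 1.03288/1.0615 = 0.9730382.
ZAR growth factor: (1 + 0.0682)^(15/12) = 1.0859647.
So the CZK growth factor = 1.0566851.
Annualise: 1.0566851^(12/15) − 1 = 0.045097 = 4.51%.

4.51%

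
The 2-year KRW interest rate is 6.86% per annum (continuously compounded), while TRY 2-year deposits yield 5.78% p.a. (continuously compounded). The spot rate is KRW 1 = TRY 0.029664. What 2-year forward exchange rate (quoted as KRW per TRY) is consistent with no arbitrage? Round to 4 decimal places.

T = 2 years.
TRY growth factor: e^(0.0578×2) = 1.12254676.
KRW growth factor: e^(0.0686×2) = 1.14705754.
Forward (TRY per KRW) = 0.029664 × 1.12254676 / 1.14705754 = 0.029030128.
Quoted the other way: 1/0.029030128 = 34.4470 KRW per TRY.

34.4470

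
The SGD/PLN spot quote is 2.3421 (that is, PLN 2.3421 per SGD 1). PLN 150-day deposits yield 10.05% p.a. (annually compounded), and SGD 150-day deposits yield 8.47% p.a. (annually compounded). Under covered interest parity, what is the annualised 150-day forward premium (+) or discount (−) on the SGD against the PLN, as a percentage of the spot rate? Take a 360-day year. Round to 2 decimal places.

T = 150/360 years.
CIP forward (PLN per SGD) = 2.3421 × 1.0407087/1.0344568 = 2.3562548.
Annualised premium = (F − S)/S × (1/T) = (2.3562548 − 2.3421)/2.3421 ÷ (150/360) = 1.45%.

+1.45%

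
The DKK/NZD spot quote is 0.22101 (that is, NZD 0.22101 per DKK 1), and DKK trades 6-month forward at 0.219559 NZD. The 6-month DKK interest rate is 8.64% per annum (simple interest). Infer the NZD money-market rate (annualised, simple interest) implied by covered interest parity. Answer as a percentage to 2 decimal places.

T = 6/12 years.
F/S = 0.219559/0.22101 = 0.9934347 = (growth of NZD) / (growth of DKK).
DKK growth factor: 1 + 0.0864×6/12 = 1.043200.
That pins the NZD growth at 1.0363511.
(1.0363511 − 1)/T = 0.072702, i.e. 7.27%.

7.27%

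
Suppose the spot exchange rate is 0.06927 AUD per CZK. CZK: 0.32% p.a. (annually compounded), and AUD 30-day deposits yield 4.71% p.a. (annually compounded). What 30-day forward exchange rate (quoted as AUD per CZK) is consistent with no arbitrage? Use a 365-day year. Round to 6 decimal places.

0.069514

T = 30/365 years.
AUD growth factor: (1 + 0.0471)^(30/365) = 1.003790.
Growth of 1 CZK over T: (1 + 0.0032)^(30/365) = 1.0002626.
CIP: F = S · (grow AUD)/(grow CZK) = 0.06927 × 1.003790/1.0002626 = 0.06951428 AUD per CZK.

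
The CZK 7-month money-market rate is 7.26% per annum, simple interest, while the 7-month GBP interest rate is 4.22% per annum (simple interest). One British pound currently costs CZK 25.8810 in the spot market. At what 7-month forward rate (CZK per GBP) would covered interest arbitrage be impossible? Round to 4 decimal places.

26.3289

T = 7/12 years.
CZK growth factor: 1 + 0.0726×7/12 = 1.042350.
GBP growth factor: 1 + 0.0422×7/12 = 1.02461667.
CIP: F = S · (grow CZK)/(grow GBP) = 25.881 × 1.042350/1.02461667 = 26.328930 CZK per GBP.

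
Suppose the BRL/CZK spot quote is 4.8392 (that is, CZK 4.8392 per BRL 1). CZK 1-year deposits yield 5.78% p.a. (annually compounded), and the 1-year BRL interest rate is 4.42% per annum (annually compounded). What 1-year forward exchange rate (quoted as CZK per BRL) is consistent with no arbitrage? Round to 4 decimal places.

T = 1 year.
CZK accumulates by (1 + 0.0578)^1 = 1.057800.
Growth of 1 BRL over T: (1 + 0.0442)^1 = 1.044200.
Forward (CZK per BRL) = 4.8392 × 1.057800 / 1.044200 = 4.902227.

4.9022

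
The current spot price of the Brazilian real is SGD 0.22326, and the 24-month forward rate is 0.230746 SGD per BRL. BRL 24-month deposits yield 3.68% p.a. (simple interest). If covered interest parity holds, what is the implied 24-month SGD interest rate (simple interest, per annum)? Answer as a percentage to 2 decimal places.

T = 2 years.
CIP gives F = S · g_SGD/g_BRL, so g_SGD/g_BRL = 0.230746/0.22326 = 1.0335304.
BRL growth factor: 1 + 0.0368×2 = 1.073600.
Hence g_SGD = 1.1095982.
(1.1095982 − 1)/T = 0.054799, i.e. 5.48%.

5.48%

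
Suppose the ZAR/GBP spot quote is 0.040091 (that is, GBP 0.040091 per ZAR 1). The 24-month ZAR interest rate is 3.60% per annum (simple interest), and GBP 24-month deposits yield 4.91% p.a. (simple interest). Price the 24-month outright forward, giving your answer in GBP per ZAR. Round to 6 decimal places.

0.041071

T = 2 years.
GBP accumulates by 1 + 0.0491×2 = 1.098200.
ZAR accumulates by 1 + 0.0360×2 = 1.072000.
Forward (GBP per ZAR) = 0.040091 × 1.098200 / 1.072000 = 0.04107084.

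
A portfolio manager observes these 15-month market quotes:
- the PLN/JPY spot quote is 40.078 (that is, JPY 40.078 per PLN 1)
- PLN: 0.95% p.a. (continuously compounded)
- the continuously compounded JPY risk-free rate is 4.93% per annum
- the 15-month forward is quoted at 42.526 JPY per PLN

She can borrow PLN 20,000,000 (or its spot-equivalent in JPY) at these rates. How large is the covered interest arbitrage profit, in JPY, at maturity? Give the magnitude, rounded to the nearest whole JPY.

T = 15/12 years.
Keep in PLN, deliver into the forward: 20,000,000·1.01194578774·42.526 = JPY 860,680,131.39.
Swap to JPY now, deposit: 20,000,000·40.078·1.06356343365 = JPY 852,509,905.88.
The quoted forward overvalues PLN, so borrow JPY, buy PLN at spot, deposit the PLN at 0.95%, and sell the proceeds forward at 42.526.
Profit = 860,680,131.39 − 852,509,905.88 = JPY 8,170,226.

JPY 8,170,226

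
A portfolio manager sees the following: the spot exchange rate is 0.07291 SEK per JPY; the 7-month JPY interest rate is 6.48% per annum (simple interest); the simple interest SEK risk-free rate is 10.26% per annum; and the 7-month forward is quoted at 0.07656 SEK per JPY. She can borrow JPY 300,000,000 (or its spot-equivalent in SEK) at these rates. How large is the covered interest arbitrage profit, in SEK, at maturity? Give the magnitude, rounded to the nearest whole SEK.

SEK 654,091

T = 7/12 years.
Route A — deposit JPY, sell forward: 300,000,000 × 1.037800 × 0.07656 = SEK 23,836,190.40.
Route B — convert at spot, deposit SEK: 300,000,000 × 0.07291 × 1.059850 = SEK 23,182,099.05.
The quoted forward overvalues JPY, so borrow SEK, buy JPY at spot, deposit the JPY at 6.48%, and sell the proceeds forward at 0.07656.
Profit = 23,836,190.40 − 23,182,099.05 = SEK 654,091.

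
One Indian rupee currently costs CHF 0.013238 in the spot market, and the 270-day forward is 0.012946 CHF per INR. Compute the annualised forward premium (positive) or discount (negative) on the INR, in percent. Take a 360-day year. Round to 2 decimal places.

T = 270/360 years.
INR trades forward at -2.20577% vs spot over the period.
×(1/T) gives -2.94% p.a.

-2.94%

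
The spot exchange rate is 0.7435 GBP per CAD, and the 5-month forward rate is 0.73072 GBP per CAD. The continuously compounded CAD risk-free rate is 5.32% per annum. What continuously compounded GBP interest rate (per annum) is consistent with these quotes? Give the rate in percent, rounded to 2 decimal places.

T = 5/12 years.
CIP gives F = S · g_GBP/g_CAD, so g_GBP/g_CAD = 0.73072/0.7435 = 0.9828110.
CAD growth factor: e^(0.0532×5/12) = 1.0224142.
Hence g_GBP = 1.0048399.
Take logs: ln 1.0048399 / (5/12) = 0.011588, so 1.16%.

1.16%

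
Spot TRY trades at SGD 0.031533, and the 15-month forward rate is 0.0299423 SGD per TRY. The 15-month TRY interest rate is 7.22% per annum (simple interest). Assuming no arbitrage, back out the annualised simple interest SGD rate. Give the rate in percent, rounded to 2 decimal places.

2.82%

T = 15/12 years.
F/S = 0.0299423/0.031533 = 0.9495544 = (growth of SGD) / (growth of TRY).
TRY growth factor: 1 + 0.0722×15/12 = 1.090250.
So the SGD growth factor = 1.0352517.
r = (1.0352517 − 1)/(15/12) = 0.028201 → 2.82%.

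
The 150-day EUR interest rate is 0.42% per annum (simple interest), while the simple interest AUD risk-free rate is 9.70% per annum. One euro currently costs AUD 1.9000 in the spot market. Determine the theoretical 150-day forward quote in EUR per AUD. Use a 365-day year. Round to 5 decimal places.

0.50701

T = 150/365 years.
Growth of 1 AUD over T: 1 + 0.0970×150/365 = 1.039863.
Growth of 1 EUR over T: 1 + 0.0042×150/365 = 1.001726.
So F = 1.9 × 1.039863 / 1.001726 = 1.972335 (AUD/EUR).
Quoted the other way: 1/1.972335 = 0.50701 EUR per AUD.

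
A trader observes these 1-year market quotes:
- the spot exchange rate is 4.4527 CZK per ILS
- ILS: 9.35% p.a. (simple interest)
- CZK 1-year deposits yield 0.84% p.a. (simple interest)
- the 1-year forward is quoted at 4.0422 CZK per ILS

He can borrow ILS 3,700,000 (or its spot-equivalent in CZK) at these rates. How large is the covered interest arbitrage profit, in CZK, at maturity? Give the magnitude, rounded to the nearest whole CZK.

CZK 258,841

T = 1 year.
Route A — deposit ILS, sell forward: 3,700,000 × 1.093500 × 4.0422 = CZK 16,354,539.09.
Route B — convert at spot, deposit CZK: 3,700,000 × 4.4527 × 1.008400 = CZK 16,613,379.92.
The quoted forward undervalues ILS, so borrow ILS, convert to CZK at spot, deposit the CZK at 0.84%, and buy ILS forward at 4.0422 to cover the loan.
Arbitrage profit = |16,354,539.09 − 16,613,379.92| = CZK 258,841.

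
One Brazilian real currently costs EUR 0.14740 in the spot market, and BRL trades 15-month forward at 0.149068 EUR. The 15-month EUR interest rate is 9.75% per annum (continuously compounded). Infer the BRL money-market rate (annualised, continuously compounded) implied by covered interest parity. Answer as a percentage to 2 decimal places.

T = 15/12 years.
By CIP, F/S equals the EUR-to-BRL growth ratio: 0.149068/0.1474 = 1.0113161.
The EUR side grows by e^(0.0975×15/12) = 1.1296129.
Hence g_BRL = 1.1169731.
Take logs: ln 1.1169731 / (15/12) = 0.088498, so 8.85%.

8.85%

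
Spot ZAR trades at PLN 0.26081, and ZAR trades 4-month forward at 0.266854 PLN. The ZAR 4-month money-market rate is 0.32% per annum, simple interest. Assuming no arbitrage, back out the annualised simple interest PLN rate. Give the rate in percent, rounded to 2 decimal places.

T = 4/12 years.
By CIP, F/S equals the PLN-to-ZAR growth ratio: 0.266854/0.26081 = 1.0231740.
ZAR growth factor: 1 + 0.0032×4/12 = 1.0010667.
Hence g_PLN = 1.0242654.
(1.0242654 − 1)/T = 0.072796, i.e. 7.28%.

7.28%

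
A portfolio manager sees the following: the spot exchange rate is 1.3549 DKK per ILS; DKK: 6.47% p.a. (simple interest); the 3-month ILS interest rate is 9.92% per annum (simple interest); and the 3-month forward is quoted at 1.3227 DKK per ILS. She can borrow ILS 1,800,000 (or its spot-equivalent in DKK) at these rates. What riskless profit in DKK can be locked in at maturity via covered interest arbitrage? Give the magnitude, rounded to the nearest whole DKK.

DKK 38,363

T = 3/12 years.
Invest the ILS and cover forward: 1,800,000 × 1.024800 × 1.3227 = DKK 2,439,905.33.
Convert at spot and invest in DKK: 1,800,000 × 1.3549 × 1.016175 = DKK 2,478,267.91.
The quoted forward undervalues ILS, so borrow ILS, convert to DKK at spot, deposit the DKK at 6.47%, and buy ILS forward at 1.3227 to cover the loan.
Arbitrage profit = |2,439,905.33 − 2,478,267.91| = DKK 38,363.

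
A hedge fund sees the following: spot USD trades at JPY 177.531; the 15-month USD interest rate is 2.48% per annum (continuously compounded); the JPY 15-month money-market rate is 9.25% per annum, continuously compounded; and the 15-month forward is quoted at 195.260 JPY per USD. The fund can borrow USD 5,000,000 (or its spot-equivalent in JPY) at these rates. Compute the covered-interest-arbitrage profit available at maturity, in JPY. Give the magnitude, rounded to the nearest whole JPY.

JPY 10,580,139

T = 15/12 years.
Route A — deposit USD, sell forward: 5,000,000 × 1.03148550389 × 195.260 = JPY 1,007,039,297.45.
Route B — convert at spot, deposit JPY: 5,000,000 × 177.531 × 1.12257482763 = JPY 996,459,158.62.
The quoted forward overvalues USD, so borrow JPY, buy USD at spot, deposit the USD at 2.48%, and sell the proceeds forward at 195.260.
Profit = 1,007,039,297.45 − 996,459,158.62 = JPY 10,580,139.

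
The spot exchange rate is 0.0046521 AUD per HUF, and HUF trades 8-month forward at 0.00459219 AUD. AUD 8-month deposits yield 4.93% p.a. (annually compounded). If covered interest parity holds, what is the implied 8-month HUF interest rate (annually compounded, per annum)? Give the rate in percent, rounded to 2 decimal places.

T = 8/12 years.
CIP gives F = S · g_AUD/g_HUF, so g_AUD/g_HUF = 0.00459219/0.0046521 = 0.9871219.
AUD growth factor: (1 + 0.0493)^(8/12) = 1.0326024.
So the HUF growth factor = 1.0460738.
Annualise: 1.0460738^(12/8) − 1 = 0.069901 = 6.99%.

6.99%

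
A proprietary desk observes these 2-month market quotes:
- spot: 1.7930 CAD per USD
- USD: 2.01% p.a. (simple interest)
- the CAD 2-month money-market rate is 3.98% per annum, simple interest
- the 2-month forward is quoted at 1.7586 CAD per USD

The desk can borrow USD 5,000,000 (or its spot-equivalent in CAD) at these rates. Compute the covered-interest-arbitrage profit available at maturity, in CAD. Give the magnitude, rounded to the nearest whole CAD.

T = 2/12 years.
Keep in USD, deliver into the forward: 5,000,000·1.003350·1.7586 = CAD 8,822,456.55.
Swap to CAD now, deposit: 5,000,000·1.7930·1.006633333 = CAD 9,024,467.83.
The quoted forward undervalues USD, so borrow USD, convert to CAD at spot, deposit the CAD at 3.98%, and buy USD forward at 1.7586 to cover the loan.
Profit = 9,024,467.83 − 8,822,456.55 = CAD 202,011.

CAD 202,011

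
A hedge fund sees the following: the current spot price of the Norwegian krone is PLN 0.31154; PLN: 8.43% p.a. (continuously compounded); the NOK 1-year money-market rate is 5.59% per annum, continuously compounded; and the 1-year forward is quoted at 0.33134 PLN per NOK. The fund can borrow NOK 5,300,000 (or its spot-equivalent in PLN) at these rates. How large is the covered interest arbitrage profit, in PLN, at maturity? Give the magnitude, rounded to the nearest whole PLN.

PLN 60,673

T = 1 year.
Invest the NOK and cover forward: 5,300,000 × 1.057491929 × 0.33134 = PLN 1,857,063.69.
Convert at spot and invest in PLN: 5,300,000 × 0.31154 × 1.087955231 = PLN 1,796,390.34.
The quoted forward overvalues NOK, so borrow PLN, buy NOK at spot, deposit the NOK at 5.59%, and sell the proceeds forward at 0.33134.
Arbitrage profit = |1,857,063.69 − 1,796,390.34| = PLN 60,673.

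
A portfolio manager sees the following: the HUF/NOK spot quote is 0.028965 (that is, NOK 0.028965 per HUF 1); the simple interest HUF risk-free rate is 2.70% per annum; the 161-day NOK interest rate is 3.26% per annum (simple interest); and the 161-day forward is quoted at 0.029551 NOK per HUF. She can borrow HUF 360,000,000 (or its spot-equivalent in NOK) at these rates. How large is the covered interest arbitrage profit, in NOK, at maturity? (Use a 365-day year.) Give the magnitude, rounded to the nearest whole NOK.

T = 161/365 years.
Invest the HUF and cover forward: 360,000,000 × 1.011909589 × 0.029551 = NOK 10,765,058.50.
Convert at spot and invest in NOK: 360,000,000 × 0.028965 × 1.014379726 = NOK 10,577,343.15.
The quoted forward overvalues HUF, so borrow NOK, buy HUF at spot, deposit the HUF at 2.70%, and sell the proceeds forward at 0.029551.
Arbitrage profit = |10,765,058.50 − 10,577,343.15| = NOK 187,715.

NOK 187,715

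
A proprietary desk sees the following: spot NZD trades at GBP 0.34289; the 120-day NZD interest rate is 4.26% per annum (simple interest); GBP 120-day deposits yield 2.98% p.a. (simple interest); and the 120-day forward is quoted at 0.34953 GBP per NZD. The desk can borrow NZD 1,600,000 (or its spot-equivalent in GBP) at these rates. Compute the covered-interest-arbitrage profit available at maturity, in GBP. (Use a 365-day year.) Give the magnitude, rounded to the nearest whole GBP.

T = 120/365 years.
Route A — deposit NZD, sell forward: 1,600,000 × 1.01400548 × 0.34953 = GBP 567,080.54.
Route B — convert at spot, deposit GBP: 1,600,000 × 0.34289 × 1.00979726 = GBP 553,999.01.
The quoted forward overvalues NZD, so borrow GBP, buy NZD at spot, deposit the NZD at 4.26%, and sell the proceeds forward at 0.34953.
Profit = 567,080.54 − 553,999.01 = GBP 13,082.

GBP 13,082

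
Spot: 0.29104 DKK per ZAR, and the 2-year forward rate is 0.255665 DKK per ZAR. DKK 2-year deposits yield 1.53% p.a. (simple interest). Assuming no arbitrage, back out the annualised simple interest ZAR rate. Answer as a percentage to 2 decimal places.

8.66%

T = 2 years.
F/S = 0.255665/0.29104 = 0.8784531 = (growth of DKK) / (growth of ZAR).
The DKK side grows by 1 + 0.0153×2 = 1.030600.
That pins the ZAR growth at 1.1731987.
(1.1731987 − 1)/T = 0.086599, i.e. 8.66%.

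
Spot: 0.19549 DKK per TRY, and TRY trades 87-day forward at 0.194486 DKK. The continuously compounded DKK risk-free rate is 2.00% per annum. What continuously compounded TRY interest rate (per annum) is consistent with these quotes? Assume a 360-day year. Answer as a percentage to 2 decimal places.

4.13%

T = 87/360 years.
CIP gives F = S · g_DKK/g_TRY, so g_DKK/g_TRY = 0.194486/0.19549 = 0.9948642.
DKK growth factor: e^(0.0200×87/360) = 1.004845.
That pins the TRY growth at 1.0100323.
r = ln(1.0100323)/(87/360) = 0.041306 → 4.13%.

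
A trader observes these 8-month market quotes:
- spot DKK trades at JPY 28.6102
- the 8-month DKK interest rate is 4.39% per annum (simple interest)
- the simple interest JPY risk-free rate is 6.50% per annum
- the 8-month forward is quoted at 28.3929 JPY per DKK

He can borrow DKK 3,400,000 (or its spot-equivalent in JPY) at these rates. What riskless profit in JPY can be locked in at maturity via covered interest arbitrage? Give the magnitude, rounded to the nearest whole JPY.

JPY 2,128,773

T = 8/12 years.
Keep in DKK, deliver into the forward: 3,400,000·1.0292666667·28.3929 = JPY 99,361,142.84.
Swap to JPY now, deposit: 3,400,000·28.6102·1.0433333333 = JPY 101,489,916.13.
The quoted forward undervalues DKK, so borrow DKK, convert to JPY at spot, deposit the JPY at 6.50%, and buy DKK forward at 28.3929 to cover the loan.
Profit = 101,489,916.13 − 99,361,142.84 = JPY 2,128,773.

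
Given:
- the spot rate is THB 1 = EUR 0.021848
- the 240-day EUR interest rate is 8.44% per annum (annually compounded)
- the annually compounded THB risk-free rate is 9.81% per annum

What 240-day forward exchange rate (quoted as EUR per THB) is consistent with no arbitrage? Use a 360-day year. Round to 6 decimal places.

0.021666

T = 240/360 years.
EUR growth factor: (1 + 0.0844)^(240/360) = 1.0555035.
THB accumulates by (1 + 0.0981)^(240/360) = 1.0643748.
Forward (EUR per THB) = 0.021848 × 1.0555035 / 1.0643748 = 0.02166590.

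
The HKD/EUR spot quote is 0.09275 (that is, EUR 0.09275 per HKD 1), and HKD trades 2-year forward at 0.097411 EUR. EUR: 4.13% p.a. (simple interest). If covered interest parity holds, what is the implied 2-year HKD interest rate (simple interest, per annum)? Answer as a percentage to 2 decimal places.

T = 2 years.
F/S = 0.097411/0.09275 = 1.0502534 = (growth of EUR) / (growth of HKD).
The EUR side grows by 1 + 0.0413×2 = 1.082600.
Hence g_HKD = 1.0307989.
(1.0307989 − 1)/T = 0.015399, i.e. 1.54%.

1.54%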